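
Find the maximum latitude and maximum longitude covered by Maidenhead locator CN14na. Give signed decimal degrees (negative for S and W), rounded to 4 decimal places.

44.0417, -136.8333

Field C=2, N=13: +2·20° lon, +13·10° lat → SW at lon -140°, lat 40°.
Square 1, 4: +1·2° lon, +4·1° lat → SW at lon -138°, lat 44°.
Subsquare n=13, a=0: +13·0.0833333° lon, +0·0.0416667° lat → SW at lon -136.917°, lat 44°.
Cell spans 0.0833333° lon × 0.0416667° lat. NE corner is SW corner plus one full cell.
latitude 44.0417, longitude -136.8333.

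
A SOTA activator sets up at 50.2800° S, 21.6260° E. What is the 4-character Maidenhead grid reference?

Offset from 180°W / 90°S: lon 201.63°, lat 39.72°.
Field (20°×10°, letters A–R): lon ⌊201.63/20⌋ = 10 → K; lat ⌊39.72/10⌋ = 3 → D.
Square (2°×1°, digits 0–9): lon ⌊1.63/2⌋ = 0; lat ⌊9.72/1⌋ = 9.

KD09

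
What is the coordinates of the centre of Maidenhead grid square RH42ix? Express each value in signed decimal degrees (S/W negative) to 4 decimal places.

Field R=17, H=7: +17·20° lon, +7·10° lat → SW at lon 160°, lat -20°.
Square 4, 2: +4·2° lon, +2·1° lat → SW at lon 168°, lat -18°.
Subsquare i=8, x=23: +8·0.0833333° lon, +23·0.0416667° lat → SW at lon 168.667°, lat -17.0417°.
Cell spans 0.0833333° lon × 0.0416667° lat. Centre is SW corner plus half of each.
latitude -17.0208, longitude 168.7083.

-17.0208, 168.7083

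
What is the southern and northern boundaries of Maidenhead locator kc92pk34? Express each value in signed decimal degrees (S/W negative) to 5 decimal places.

-67.56667, -67.56250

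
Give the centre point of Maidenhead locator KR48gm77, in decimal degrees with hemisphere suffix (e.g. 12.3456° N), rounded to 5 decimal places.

Field K=10, R=17: +10·20° lon, +17·10° lat → SW at lon 20°, lat 80°.
Square 4, 8: +4·2° lon, +8·1° lat → SW at lon 28°, lat 88°.
Subsquare g=6, m=12: +6·0.0833333° lon, +12·0.0416667° lat → SW at lon 28.5°, lat 88.5°.
Extended square 7, 7: +7·0.00833333° lon, +7·0.00416667° lat → SW at lon 28.5583°, lat 88.5292°.
Cell spans 0.00833333° lon × 0.00416667° lat. Centre is SW corner plus half of each.
latitude 88.53125° N, longitude 28.56250° E.

88.53125° N, 28.56250° E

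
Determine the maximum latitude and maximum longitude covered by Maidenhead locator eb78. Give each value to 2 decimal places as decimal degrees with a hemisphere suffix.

71.00° S, 84.00° W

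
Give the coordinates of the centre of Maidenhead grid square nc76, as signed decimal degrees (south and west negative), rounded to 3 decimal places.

Field N=13, C=2: +13·20° lon, +2·10° lat → SW at lon 80°, lat -70°.
Square 7, 6: +7·2° lon, +6·1° lat → SW at lon 94°, lat -64°.
Cell spans 2° lon × 1° lat. Centre is SW corner plus half of each.
latitude -63.500, longitude 95.000.

-63.500, 95.000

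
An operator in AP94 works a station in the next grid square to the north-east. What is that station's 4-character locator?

Longitude square 9; +1 → 10, wraps to 0, carry into field.
Longitude field A = 0; +1 → 1 = B.
Latitude square 4; +1 → 5.

BP05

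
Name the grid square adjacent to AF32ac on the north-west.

AF22xd

Longitude subsquare a = 0; −1 → -1, wraps to 23 = x, carry into square.
Longitude square 3; −1 → 2.
Latitude subsquare c = 2; +1 → 3 = d.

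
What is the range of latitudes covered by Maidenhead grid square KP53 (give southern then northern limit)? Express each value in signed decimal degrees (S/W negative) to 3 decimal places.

63.000, 64.000

Field K=10, P=15: +10·20° lon, +15·10° lat → SW at lon 20°, lat 60°.
Square 5, 3: +5·2° lon, +3·1° lat → SW at lon 30°, lat 63°.
Cell spans 2° lon × 1° lat.
south 63.000, north 64.000.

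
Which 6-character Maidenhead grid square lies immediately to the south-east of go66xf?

Longitude subsquare x = 23; +1 → 24, wraps to 0 = a, carry into square.
Longitude square 6; +1 → 7.
Latitude subsquare f = 5; −1 → 4 = e.

GO76ae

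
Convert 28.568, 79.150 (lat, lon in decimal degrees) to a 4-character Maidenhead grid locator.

ML98

Offset from 180°W / 90°S: lon 259.15°, lat 118.57°.
Field: lon ⌊259.15/20⌋ = 12 → M; lat ⌊118.57/10⌋ = 11 → L.
Square: lon ⌊19.15/2⌋ = 9; lat ⌊8.57/1⌋ = 8.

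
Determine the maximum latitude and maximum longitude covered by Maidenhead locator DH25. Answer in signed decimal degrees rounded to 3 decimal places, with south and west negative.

-14.000, -114.000

Field D=3, H=7: +3·20° lon, +7·10° lat → SW at lon -120°, lat -20°.
Square 2, 5: +2·2° lon, +5·1° lat → SW at lon -116°, lat -15°.
Cell spans 2° lon × 1° lat. NE corner is SW corner plus one full cell.
latitude -14.000, longitude -114.000.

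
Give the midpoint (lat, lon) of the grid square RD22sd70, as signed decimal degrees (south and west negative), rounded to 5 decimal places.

Field R=17, D=3: +17·20° lon, +3·10° lat → SW at lon 160°, lat -60°.
Square 2, 2: +2·2° lon, +2·1° lat → SW at lon 164°, lat -58°.
Subsquare s=18, d=3: +18·0.0833333° lon, +3·0.0416667° lat → SW at lon 165.5°, lat -57.875°.
Extended square 7, 0: +7·0.00833333° lon, +0·0.00416667° lat → SW at lon 165.558°, lat -57.875°.
Cell spans 0.00833333° lon × 0.00416667° lat. Centre is SW corner plus half of each.
latitude -57.87292, longitude 165.56250.

-57.87292, 165.56250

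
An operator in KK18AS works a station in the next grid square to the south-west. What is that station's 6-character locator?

KK08xr

Longitude subsquare a = 0; −1 → -1, wraps to 23 = x, carry into square.
Longitude square 1; −1 → 0.
Latitude subsquare s = 18; −1 → 17 = r.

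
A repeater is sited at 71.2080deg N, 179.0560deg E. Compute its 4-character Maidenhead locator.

RQ91

Shift to the Maidenhead origin (180°W, 90°S): lon 359.06, lat 161.21.
Field: lon ⌊359.06/20⌋ = 17 → R; lat ⌊161.21/10⌋ = 16 → Q.
Square: lon ⌊19.06/2⌋ = 9; lat ⌊1.21/1⌋ = 1.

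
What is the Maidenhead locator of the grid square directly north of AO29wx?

AP20wa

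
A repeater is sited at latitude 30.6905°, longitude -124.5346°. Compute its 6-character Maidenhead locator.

CM70rq

Offset from 180°W / 90°S: lon 55.4654°, lat 120.6905°.
Field (20°×10°, letters A–R): lon ⌊55.4654/20⌋ = 2 → C; lat ⌊120.6905/10⌋ = 12 → M.
Square (2°×1°, digits 0–9): lon ⌊15.4654/2⌋ = 7; lat ⌊0.6905/1⌋ = 0.
Subsquare (5′×2.5′, letters a–x): lon ⌊1.4654/0.0833333⌋ = 17 → r; lat ⌊0.6905/0.0416667⌋ = 16 → q.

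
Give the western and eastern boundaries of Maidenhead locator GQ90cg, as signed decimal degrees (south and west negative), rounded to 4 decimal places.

-41.8333, -41.7500

Field G=6, Q=16: +6·20° lon, +16·10° lat → SW at lon -60°, lat 70°.
Square 9, 0: +9·2° lon, +0·1° lat → SW at lon -42°, lat 70°.
Subsquare c=2, g=6: +2·0.0833333° lon, +6·0.0416667° lat → SW at lon -41.8333°, lat 70.25°.
Cell spans 0.0833333° lon × 0.0416667° lat.
west -41.8333, east -41.7500.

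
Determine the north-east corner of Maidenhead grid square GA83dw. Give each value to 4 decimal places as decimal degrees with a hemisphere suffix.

Field G=6, A=0: +6·20° lon, +0·10° lat → SW at lon -60°, lat -90°.
Square 8, 3: +8·2° lon, +3·1° lat → SW at lon -44°, lat -87°.
Subsquare d=3, w=22: +3·0.0833333° lon, +22·0.0416667° lat → SW at lon -43.75°, lat -86.0833°.
Cell spans 0.0833333° lon × 0.0416667° lat. NE corner is SW corner plus one full cell.
latitude 86.0417° S, longitude 43.6667° W.

86.0417° S, 43.6667° W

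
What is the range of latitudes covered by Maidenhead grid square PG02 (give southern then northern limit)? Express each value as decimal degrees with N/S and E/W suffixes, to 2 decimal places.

28.00° S, 27.00° S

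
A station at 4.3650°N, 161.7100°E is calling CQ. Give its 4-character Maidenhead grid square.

RJ04

Offset from 180°W / 90°S: lon 341.71°, lat 94.36°.
Field: 341.71/20 → 17 → R, 94.36/10 → 9 → J; chars RJ.
Square: 1.71/2 → 0, 4.36/1 → 4; chars 04.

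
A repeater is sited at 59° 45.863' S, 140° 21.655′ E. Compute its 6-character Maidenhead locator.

QD00ef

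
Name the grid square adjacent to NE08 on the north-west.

ME99

Longitude square 0; −1 → -1, wraps to 9, carry into field.
Longitude field N = 13; −1 → 12 = M.
Latitude square 8; +1 → 9.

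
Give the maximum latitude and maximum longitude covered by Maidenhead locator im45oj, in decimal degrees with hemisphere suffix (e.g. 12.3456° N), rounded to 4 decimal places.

35.4167° N, 10.7500° W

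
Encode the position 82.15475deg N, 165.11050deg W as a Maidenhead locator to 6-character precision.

AR72kd

Offset from 180°W / 90°S: lon 14.8895°, lat 172.1548°.
Field (20°×10°, letters A–R): lon ⌊14.8895/20⌋ = 0 → A; lat ⌊172.1548/10⌋ = 17 → R.
Square (2°×1°, digits 0–9): lon ⌊14.8895/2⌋ = 7; lat ⌊2.1548/1⌋ = 2.
Subsquare (5′×2.5′, letters a–x): lon ⌊0.8895/0.0833333⌋ = 10 → k; lat ⌊0.1548/0.0416667⌋ = 3 → d.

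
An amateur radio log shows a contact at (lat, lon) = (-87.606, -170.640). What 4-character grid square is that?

AA42

Add 180° to longitude and 90° to latitude: 9.36, 2.39.
Field: lon ⌊9.36/20⌋ = 0 → A; lat ⌊2.39/10⌋ = 0 → A.
Square: lon ⌊9.36/2⌋ = 4; lat ⌊2.39/1⌋ = 2.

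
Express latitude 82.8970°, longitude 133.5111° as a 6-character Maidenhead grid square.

Shift to the Maidenhead origin (180°W, 90°S): lon 313.5111, lat 172.8970.
Field: lon ⌊313.5111/20⌋ = 15 → P; lat ⌊172.8970/10⌋ = 17 → R.
Square: lon ⌊13.5111/2⌋ = 6; lat ⌊2.8970/1⌋ = 2.
Subsquare: lon ⌊1.5111/0.0833333⌋ = 18 → s; lat ⌊0.8970/0.0416667⌋ = 21 → v.

PR62sv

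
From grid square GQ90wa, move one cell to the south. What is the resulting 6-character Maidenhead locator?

GP99wx

Latitude subsquare a = 0; −1 → -1, wraps to 23 = x, carry into square.
Latitude square 0; −1 → -1, wraps to 9, carry into field.
Latitude field Q = 16; −1 → 15 = P.
The longitude characters are unchanged.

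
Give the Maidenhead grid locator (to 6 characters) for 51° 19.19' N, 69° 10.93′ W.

FO51jh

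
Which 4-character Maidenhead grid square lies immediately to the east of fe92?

GE02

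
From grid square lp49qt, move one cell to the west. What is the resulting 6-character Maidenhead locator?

Longitude subsquare q = 16; −1 → 15 = p.
The latitude characters are unchanged.

LP49pt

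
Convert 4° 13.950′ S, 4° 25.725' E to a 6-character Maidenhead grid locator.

Shift to the Maidenhead origin (180°W, 90°S): lon 184.4288, lat 85.7675.
Field: lon ⌊184.4288/20⌋ = 9 → J; lat ⌊85.7675/10⌋ = 8 → I.
Square: lon ⌊4.4288/2⌋ = 2; lat ⌊5.7675/1⌋ = 5.
Subsquare: lon ⌊0.4288/0.0833333⌋ = 5 → f; lat ⌊0.7675/0.0416667⌋ = 18 → s.

JI25fs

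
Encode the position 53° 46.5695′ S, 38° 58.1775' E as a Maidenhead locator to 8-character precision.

KD96lf63

Shift to the Maidenhead origin (180°W, 90°S): lon 218.96963, lat 36.22384.
Field (20°×10°, letters A–R): lon ⌊218.96963/20⌋ = 10 → K; lat ⌊36.22384/10⌋ = 3 → D.
Square (2°×1°, digits 0–9): lon ⌊18.96963/2⌋ = 9; lat ⌊6.22384/1⌋ = 6.
Subsquare (5′×2.5′, letters a–x): lon ⌊0.96963/0.0833333⌋ = 11 → l; lat ⌊0.22384/0.0416667⌋ = 5 → f.
Extended square (30″×15″, digits 0–9): lon ⌊0.05296/0.00833333⌋ = 6; lat ⌊0.01551/0.00416667⌋ = 3.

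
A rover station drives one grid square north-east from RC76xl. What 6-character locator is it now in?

Longitude subsquare x = 23; +1 → 24, wraps to 0 = a, carry into square.
Longitude square 7; +1 → 8.
Latitude subsquare l = 11; +1 → 12 = m.

RC86am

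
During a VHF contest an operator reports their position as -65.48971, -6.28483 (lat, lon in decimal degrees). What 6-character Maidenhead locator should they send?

IC64um

Shift to the Maidenhead origin (180°W, 90°S): lon 173.7152, lat 24.5103.
Field (20°×10°, letters A–R): lon ⌊173.7152/20⌋ = 8 → I; lat ⌊24.5103/10⌋ = 2 → C.
Square (2°×1°, digits 0–9): lon ⌊13.7152/2⌋ = 6; lat ⌊4.5103/1⌋ = 4.
Subsquare (5′×2.5′, letters a–x): lon ⌊1.7152/0.0833333⌋ = 20 → u; lat ⌊0.5103/0.0416667⌋ = 12 → m.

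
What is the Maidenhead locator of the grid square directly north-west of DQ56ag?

Longitude subsquare a = 0; −1 → -1, wraps to 23 = x, carry into square.
Longitude square 5; −1 → 4.
Latitude subsquare g = 6; +1 → 7 = h.

DQ46xh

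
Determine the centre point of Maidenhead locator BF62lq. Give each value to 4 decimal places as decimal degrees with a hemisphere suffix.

Field B=1, F=5: +1·20° lon, +5·10° lat → SW at lon -160°, lat -40°.
Square 6, 2: +6·2° lon, +2·1° lat → SW at lon -148°, lat -38°.
Subsquare l=11, q=16: +11·0.0833333° lon, +16·0.0416667° lat → SW at lon -147.083°, lat -37.3333°.
Cell spans 0.0833333° lon × 0.0416667° lat. Centre is SW corner plus half of each.
latitude 37.3125° S, longitude 147.0417° W.

37.3125° S, 147.0417° W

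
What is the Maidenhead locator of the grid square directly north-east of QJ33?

Longitude square 3; +1 → 4.
Latitude square 3; +1 → 4.

QJ44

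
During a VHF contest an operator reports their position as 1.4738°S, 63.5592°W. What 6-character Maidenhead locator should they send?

FI88fm

Shift to the Maidenhead origin (180°W, 90°S): lon 116.4408, lat 88.5262.
Field: lon ⌊116.4408/20⌋ = 5 → F; lat ⌊88.5262/10⌋ = 8 → I.
Square: lon ⌊16.4408/2⌋ = 8; lat ⌊8.5262/1⌋ = 8.
Subsquare: lon ⌊0.4408/0.0833333⌋ = 5 → f; lat ⌊0.5262/0.0416667⌋ = 12 → m.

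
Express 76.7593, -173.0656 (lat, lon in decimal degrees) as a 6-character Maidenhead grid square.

AQ36ls

Offset from 180°W / 90°S: lon 6.9344°, lat 166.7593°.
Field: lon ⌊6.9344/20⌋ = 0 → A; lat ⌊166.7593/10⌋ = 16 → Q.
Square: lon ⌊6.9344/2⌋ = 3; lat ⌊6.7593/1⌋ = 6.
Subsquare: lon ⌊0.9344/0.0833333⌋ = 11 → l; lat ⌊0.7593/0.0416667⌋ = 18 → s.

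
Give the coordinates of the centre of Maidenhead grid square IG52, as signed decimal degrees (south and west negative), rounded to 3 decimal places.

-27.500, -9.000

Field I=8, G=6: +8·20° lon, +6·10° lat → SW at lon -20°, lat -30°.
Square 5, 2: +5·2° lon, +2·1° lat → SW at lon -10°, lat -28°.
Cell spans 2° lon × 1° lat. Centre is SW corner plus half of each.
latitude -27.500, longitude -9.000.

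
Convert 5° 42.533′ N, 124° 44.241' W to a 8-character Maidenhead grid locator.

Shift to the Maidenhead origin (180°W, 90°S): lon 55.26265, lat 95.70888.
Field: 55.26265/20 → 2 → C, 95.70888/10 → 9 → J; chars CJ.
Square: 15.26265/2 → 7, 5.70888/1 → 5; chars 75.
Subsquare: 1.26265/0.0833333 → 15 → p, 0.70888/0.0416667 → 17 → r; chars pr.
Extended square: 0.01265/0.00833333 → 1, 0.00055/0.00416667 → 0; chars 10.

CJ75pr10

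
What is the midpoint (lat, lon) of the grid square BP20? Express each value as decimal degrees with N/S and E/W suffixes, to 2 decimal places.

60.50° N, 155.00° W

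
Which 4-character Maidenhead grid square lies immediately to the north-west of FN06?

EN97

Longitude square 0; −1 → -1, wraps to 9, carry into field.
Longitude field F = 5; −1 → 4 = E.
Latitude square 6; +1 → 7.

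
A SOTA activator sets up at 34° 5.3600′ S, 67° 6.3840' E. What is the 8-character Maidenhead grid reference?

MF35nv28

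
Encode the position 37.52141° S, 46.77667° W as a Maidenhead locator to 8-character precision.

GF62ol64

Offset from 180°W / 90°S: lon 133.22333°, lat 52.47859°.
Field: 133.22333/20 → 6 → G, 52.47859/10 → 5 → F; chars GF.
Square: 13.22333/2 → 6, 2.47859/1 → 2; chars 62.
Subsquare: 1.22333/0.0833333 → 14 → o, 0.47859/0.0416667 → 11 → l; chars ol.
Extended square: 0.05666/0.00833333 → 6, 0.02026/0.00416667 → 4; chars 64.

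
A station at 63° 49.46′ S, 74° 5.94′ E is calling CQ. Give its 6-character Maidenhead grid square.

MC76be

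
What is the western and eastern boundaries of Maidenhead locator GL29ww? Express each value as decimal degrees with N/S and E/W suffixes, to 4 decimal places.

Field G=6, L=11: +6·20° lon, +11·10° lat → SW at lon -60°, lat 20°.
Square 2, 9: +2·2° lon, +9·1° lat → SW at lon -56°, lat 29°.
Subsquare w=22, w=22: +22·0.0833333° lon, +22·0.0416667° lat → SW at lon -54.1667°, lat 29.9167°.
Cell spans 0.0833333° lon × 0.0416667° lat.
west 54.1667° W, east 54.0833° W.

54.1667° W, 54.0833° W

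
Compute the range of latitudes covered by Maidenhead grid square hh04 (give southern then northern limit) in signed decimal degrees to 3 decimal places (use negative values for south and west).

-16.000, -15.000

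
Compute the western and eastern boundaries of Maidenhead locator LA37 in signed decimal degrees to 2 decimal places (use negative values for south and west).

46.00, 48.00

Field L=11, A=0: +11·20° lon, +0·10° lat → SW at lon 40°, lat -90°.
Square 3, 7: +3·2° lon, +7·1° lat → SW at lon 46°, lat -83°.
Cell spans 2° lon × 1° lat.
west 46.00, east 48.00.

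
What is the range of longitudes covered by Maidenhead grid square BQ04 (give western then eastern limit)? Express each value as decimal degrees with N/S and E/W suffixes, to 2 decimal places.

160.00° W, 158.00° W

Field B=1, Q=16: +1·20° lon, +16·10° lat → SW at lon -160°, lat 70°.
Square 0, 4: +0·2° lon, +4·1° lat → SW at lon -160°, lat 74°.
Cell spans 2° lon × 1° lat.
west 160.00° W, east 158.00° W.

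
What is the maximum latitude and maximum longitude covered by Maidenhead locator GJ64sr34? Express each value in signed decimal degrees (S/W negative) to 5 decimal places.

4.72917, -46.46667

Field G=6, J=9: +6·20° lon, +9·10° lat → SW at lon -60°, lat 0°.
Square 6, 4: +6·2° lon, +4·1° lat → SW at lon -48°, lat 4°.
Subsquare s=18, r=17: +18·0.0833333° lon, +17·0.0416667° lat → SW at lon -46.5°, lat 4.70833°.
Extended square 3, 4: +3·0.00833333° lon, +4·0.00416667° lat → SW at lon -46.475°, lat 4.725°.
Cell spans 0.00833333° lon × 0.00416667° lat. NE corner is SW corner plus one full cell.
latitude 4.72917, longitude -46.46667.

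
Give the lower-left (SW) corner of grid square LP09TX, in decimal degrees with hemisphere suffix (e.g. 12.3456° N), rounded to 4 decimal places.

69.9583° N, 41.5833° E

Field L=11, P=15: +11·20° lon, +15·10° lat → SW at lon 40°, lat 60°.
Square 0, 9: +0·2° lon, +9·1° lat → SW at lon 40°, lat 69°.
Subsquare t=19, x=23: +19·0.0833333° lon, +23·0.0416667° lat → SW at lon 41.5833°, lat 69.9583°.
latitude 69.9583° N, longitude 41.5833° E.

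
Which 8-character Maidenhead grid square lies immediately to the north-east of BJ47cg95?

BJ47dg06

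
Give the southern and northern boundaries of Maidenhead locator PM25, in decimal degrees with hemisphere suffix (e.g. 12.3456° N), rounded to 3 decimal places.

35.000° N, 36.000° N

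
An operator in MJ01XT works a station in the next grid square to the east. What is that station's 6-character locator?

MJ11at

Longitude subsquare x = 23; +1 → 24, wraps to 0 = a, carry into square.
Longitude square 0; +1 → 1.
The latitude characters are unchanged.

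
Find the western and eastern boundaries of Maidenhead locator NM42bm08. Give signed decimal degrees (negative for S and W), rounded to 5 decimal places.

88.08333, 88.09167

Field N=13, M=12: +13·20° lon, +12·10° lat → SW at lon 80°, lat 30°.
Square 4, 2: +4·2° lon, +2·1° lat → SW at lon 88°, lat 32°.
Subsquare b=1, m=12: +1·0.0833333° lon, +12·0.0416667° lat → SW at lon 88.0833°, lat 32.5°.
Extended square 0, 8: +0·0.00833333° lon, +8·0.00416667° lat → SW at lon 88.0833°, lat 32.5333°.
Cell spans 0.00833333° lon × 0.00416667° lat.
west 88.08333, east 88.09167.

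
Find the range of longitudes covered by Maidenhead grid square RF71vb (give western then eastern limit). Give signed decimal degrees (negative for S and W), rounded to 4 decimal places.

175.7500, 175.8333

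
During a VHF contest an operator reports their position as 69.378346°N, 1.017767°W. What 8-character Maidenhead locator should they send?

Offset from 180°W / 90°S: lon 178.98223°, lat 159.37835°.
Field: lon ⌊178.98223/20⌋ = 8 → I; lat ⌊159.37835/10⌋ = 15 → P.
Square: lon ⌊18.98223/2⌋ = 9; lat ⌊9.37835/1⌋ = 9.
Subsquare: lon ⌊0.98223/0.0833333⌋ = 11 → l; lat ⌊0.37835/0.0416667⌋ = 9 → j.
Extended square: lon ⌊0.06557/0.00833333⌋ = 7; lat ⌊0.00335/0.00416667⌋ = 0.

IP99lj70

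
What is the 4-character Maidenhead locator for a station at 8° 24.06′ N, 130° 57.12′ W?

CJ48

Add 180° to longitude and 90° to latitude: 49.05, 98.40.
Field: lon ⌊49.05/20⌋ = 2 → C; lat ⌊98.40/10⌋ = 9 → J.
Square: lon ⌊9.05/2⌋ = 4; lat ⌊8.40/1⌋ = 8.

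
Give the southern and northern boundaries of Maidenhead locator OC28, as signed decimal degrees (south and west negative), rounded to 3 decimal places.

-62.000, -61.000

Field O=14, C=2: +14·20° lon, +2·10° lat → SW at lon 100°, lat -70°.
Square 2, 8: +2·2° lon, +8·1° lat → SW at lon 104°, lat -62°.
Cell spans 2° lon × 1° lat.
south -62.000, north -61.000.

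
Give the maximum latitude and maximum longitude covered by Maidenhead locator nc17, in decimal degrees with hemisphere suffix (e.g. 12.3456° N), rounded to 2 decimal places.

62.00° S, 84.00° E

Field N=13, C=2: +13·20° lon, +2·10° lat → SW at lon 80°, lat -70°.
Square 1, 7: +1·2° lon, +7·1° lat → SW at lon 82°, lat -63°.
Cell spans 2° lon × 1° lat. NE corner is SW corner plus one full cell.
latitude 62.00° S, longitude 84.00° E.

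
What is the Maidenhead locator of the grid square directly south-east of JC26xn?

JC36am

Longitude subsquare x = 23; +1 → 24, wraps to 0 = a, carry into square.
Longitude square 2; +1 → 3.
Latitude subsquare n = 13; −1 → 12 = m.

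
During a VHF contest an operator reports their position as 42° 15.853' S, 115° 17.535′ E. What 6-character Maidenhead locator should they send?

OE77pr

Add 180° to longitude and 90° to latitude: 295.2922, 47.7358.
Field: 295.2922/20 → 14 → O, 47.7358/10 → 4 → E; chars OE.
Square: 15.2922/2 → 7, 7.7358/1 → 7; chars 77.
Subsquare: 1.2922/0.0833333 → 15 → p, 0.7358/0.0416667 → 17 → r; chars pr.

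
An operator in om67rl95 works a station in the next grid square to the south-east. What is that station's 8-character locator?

Longitude extended square 9; +1 → 10, wraps to 0, carry into subsquare.
Longitude subsquare r = 17; +1 → 18 = s.
Latitude extended square 5; −1 → 4.

OM67sl04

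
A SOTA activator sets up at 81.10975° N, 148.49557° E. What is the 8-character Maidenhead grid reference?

Shift to the Maidenhead origin (180°W, 90°S): lon 328.49557, lat 171.10975.
Field: 328.49557/20 → 16 → Q, 171.10975/10 → 17 → R; chars QR.
Square: 8.49557/2 → 4, 1.10975/1 → 1; chars 41.
Subsquare: 0.49557/0.0833333 → 5 → f, 0.10975/0.0416667 → 2 → c; chars fc.
Extended square: 0.07890/0.00833333 → 9, 0.02642/0.00416667 → 6; chars 96.

QR41fc96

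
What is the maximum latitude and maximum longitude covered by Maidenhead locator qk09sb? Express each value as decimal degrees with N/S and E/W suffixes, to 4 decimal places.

19.0833° N, 141.5833° E

Field Q=16, K=10: +16·20° lon, +10·10° lat → SW at lon 140°, lat 10°.
Square 0, 9: +0·2° lon, +9·1° lat → SW at lon 140°, lat 19°.
Subsquare s=18, b=1: +18·0.0833333° lon, +1·0.0416667° lat → SW at lon 141.5°, lat 19.0417°.
Cell spans 0.0833333° lon × 0.0416667° lat. NE corner is SW corner plus one full cell.
latitude 19.0833° N, longitude 141.5833° E.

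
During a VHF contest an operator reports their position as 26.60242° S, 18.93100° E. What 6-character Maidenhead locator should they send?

JG93lj

Shift to the Maidenhead origin (180°W, 90°S): lon 198.9310, lat 63.3976.
Field (20°×10°, letters A–R): lon ⌊198.9310/20⌋ = 9 → J; lat ⌊63.3976/10⌋ = 6 → G.
Square (2°×1°, digits 0–9): lon ⌊18.9310/2⌋ = 9; lat ⌊3.3976/1⌋ = 3.
Subsquare (5′×2.5′, letters a–x): lon ⌊0.9310/0.0833333⌋ = 11 → l; lat ⌊0.3976/0.0416667⌋ = 9 → j.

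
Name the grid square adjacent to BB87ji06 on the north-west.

BB87ii97

Longitude extended square 0; −1 → -1, wraps to 9, carry into subsquare.
Longitude subsquare j = 9; −1 → 8 = i.
Latitude extended square 6; +1 → 7.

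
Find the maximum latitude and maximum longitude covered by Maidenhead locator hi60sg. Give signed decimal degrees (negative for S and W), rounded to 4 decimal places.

-9.7083, -26.4167

Field H=7, I=8: +7·20° lon, +8·10° lat → SW at lon -40°, lat -10°.
Square 6, 0: +6·2° lon, +0·1° lat → SW at lon -28°, lat -10°.
Subsquare s=18, g=6: +18·0.0833333° lon, +6·0.0416667° lat → SW at lon -26.5°, lat -9.75°.
Cell spans 0.0833333° lon × 0.0416667° lat. NE corner is SW corner plus one full cell.
latitude -9.7083, longitude -26.4167.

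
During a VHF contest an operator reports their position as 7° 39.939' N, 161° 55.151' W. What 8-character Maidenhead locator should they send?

AJ97ap99

Add 180° to longitude and 90° to latitude: 18.08082, 97.66565.
Field: 18.08082/20 → 0 → A, 97.66565/10 → 9 → J; chars AJ.
Square: 18.08082/2 → 9, 7.66565/1 → 7; chars 97.
Subsquare: 0.08082/0.0833333 → 0 → a, 0.66565/0.0416667 → 15 → p; chars ap.
Extended square: 0.08082/0.00833333 → 9, 0.04065/0.00416667 → 9; chars 99.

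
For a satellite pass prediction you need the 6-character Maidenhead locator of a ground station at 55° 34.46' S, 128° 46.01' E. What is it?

Offset from 180°W / 90°S: lon 308.7668°, lat 34.4257°.
Field (20°×10°, letters A–R): 308.7668/20 → 15 → P, 34.4257/10 → 3 → D; chars PD.
Square (2°×1°, digits 0–9): 8.7668/2 → 4, 4.4257/1 → 4; chars 44.
Subsquare (5′×2.5′, letters a–x): 0.7668/0.0833333 → 9 → j, 0.4257/0.0416667 → 10 → k; chars jk.

PD44jk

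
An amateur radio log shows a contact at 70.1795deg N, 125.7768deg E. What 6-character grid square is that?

Offset from 180°W / 90°S: lon 305.7768°, lat 160.1795°.
Field: 305.7768/20 → 15 → P, 160.1795/10 → 16 → Q; chars PQ.
Square: 5.7768/2 → 2, 0.1795/1 → 0; chars 20.
Subsquare: 1.7768/0.0833333 → 21 → v, 0.1795/0.0416667 → 4 → e; chars ve.

PQ20ve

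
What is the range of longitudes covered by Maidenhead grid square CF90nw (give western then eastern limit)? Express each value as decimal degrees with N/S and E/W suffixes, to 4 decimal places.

Field C=2, F=5: +2·20° lon, +5·10° lat → SW at lon -140°, lat -40°.
Square 9, 0: +9·2° lon, +0·1° lat → SW at lon -122°, lat -40°.
Subsquare n=13, w=22: +13·0.0833333° lon, +22·0.0416667° lat → SW at lon -120.917°, lat -39.0833°.
Cell spans 0.0833333° lon × 0.0416667° lat.
west 120.9167° W, east 120.8333° W.

120.9167° W, 120.8333° W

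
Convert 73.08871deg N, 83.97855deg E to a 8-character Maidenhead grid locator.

NQ13xc71

Shift to the Maidenhead origin (180°W, 90°S): lon 263.97855, lat 163.08871.
Field: lon ⌊263.97855/20⌋ = 13 → N; lat ⌊163.08871/10⌋ = 16 → Q.
Square: lon ⌊3.97855/2⌋ = 1; lat ⌊3.08871/1⌋ = 3.
Subsquare: lon ⌊1.97855/0.0833333⌋ = 23 → x; lat ⌊0.08871/0.0416667⌋ = 2 → c.
Extended square: lon ⌊0.06188/0.00833333⌋ = 7; lat ⌊0.00538/0.00416667⌋ = 1.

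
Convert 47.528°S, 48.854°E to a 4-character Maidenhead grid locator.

Shift to the Maidenhead origin (180°W, 90°S): lon 228.85, lat 42.47.
Field: 228.85/20 → 11 → L, 42.47/10 → 4 → E; chars LE.
Square: 8.85/2 → 4, 2.47/1 → 2; chars 42.

LE42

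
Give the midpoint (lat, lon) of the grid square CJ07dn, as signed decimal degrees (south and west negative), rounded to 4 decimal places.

7.5625, -139.7083

Field C=2, J=9: +2·20° lon, +9·10° lat → SW at lon -140°, lat 0°.
Square 0, 7: +0·2° lon, +7·1° lat → SW at lon -140°, lat 7°.
Subsquare d=3, n=13: +3·0.0833333° lon, +13·0.0416667° lat → SW at lon -139.75°, lat 7.54167°.
Cell spans 0.0833333° lon × 0.0416667° lat. Centre is SW corner plus half of each.
latitude 7.5625, longitude -139.7083.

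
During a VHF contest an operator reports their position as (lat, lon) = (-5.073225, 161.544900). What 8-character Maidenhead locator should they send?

RI04sw52

Shift to the Maidenhead origin (180°W, 90°S): lon 341.54490, lat 84.92678.
Field: lon ⌊341.54490/20⌋ = 17 → R; lat ⌊84.92678/10⌋ = 8 → I.
Square: lon ⌊1.54490/2⌋ = 0; lat ⌊4.92678/1⌋ = 4.
Subsquare: lon ⌊1.54490/0.0833333⌋ = 18 → s; lat ⌊0.92678/0.0416667⌋ = 22 → w.
Extended square: lon ⌊0.04490/0.00833333⌋ = 5; lat ⌊0.01011/0.00416667⌋ = 2.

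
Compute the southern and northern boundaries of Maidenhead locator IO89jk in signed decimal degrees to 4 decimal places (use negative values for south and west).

Field I=8, O=14: +8·20° lon, +14·10° lat → SW at lon -20°, lat 50°.
Square 8, 9: +8·2° lon, +9·1° lat → SW at lon -4°, lat 59°.
Subsquare j=9, k=10: +9·0.0833333° lon, +10·0.0416667° lat → SW at lon -3.25°, lat 59.4167°.
Cell spans 0.0833333° lon × 0.0416667° lat.
south 59.4167, north 59.4583.

59.4167, 59.4583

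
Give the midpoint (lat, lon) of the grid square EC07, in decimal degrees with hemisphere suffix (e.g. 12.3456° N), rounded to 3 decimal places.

Field E=4, C=2: +4·20° lon, +2·10° lat → SW at lon -100°, lat -70°.
Square 0, 7: +0·2° lon, +7·1° lat → SW at lon -100°, lat -63°.
Cell spans 2° lon × 1° lat. Centre is SW corner plus half of each.
latitude 62.500° S, longitude 99.000° W.

62.500° S, 99.000° W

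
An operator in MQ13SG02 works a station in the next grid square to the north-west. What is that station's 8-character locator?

Longitude extended square 0; −1 → -1, wraps to 9, carry into subsquare.
Longitude subsquare s = 18; −1 → 17 = r.
Latitude extended square 2; +1 → 3.

MQ13rg93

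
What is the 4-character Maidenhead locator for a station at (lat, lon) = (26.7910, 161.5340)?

RL06

Shift to the Maidenhead origin (180°W, 90°S): lon 341.53, lat 116.79.
Field: lon ⌊341.53/20⌋ = 17 → R; lat ⌊116.79/10⌋ = 11 → L.
Square: lon ⌊1.53/2⌋ = 0; lat ⌊6.79/1⌋ = 6.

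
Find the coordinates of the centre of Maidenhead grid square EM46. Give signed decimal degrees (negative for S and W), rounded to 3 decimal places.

Field E=4, M=12: +4·20° lon, +12·10° lat → SW at lon -100°, lat 30°.
Square 4, 6: +4·2° lon, +6·1° lat → SW at lon -92°, lat 36°.
Cell spans 2° lon × 1° lat. Centre is SW corner plus half of each.
latitude 36.500, longitude -91.000.

36.500, -91.000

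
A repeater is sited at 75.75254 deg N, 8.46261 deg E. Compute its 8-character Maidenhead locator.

JQ45fs50

Offset from 180°W / 90°S: lon 188.46261°, lat 165.75254°.
Field: 188.46261/20 → 9 → J, 165.75254/10 → 16 → Q; chars JQ.
Square: 8.46261/2 → 4, 5.75254/1 → 5; chars 45.
Subsquare: 0.46261/0.0833333 → 5 → f, 0.75254/0.0416667 → 18 → s; chars fs.
Extended square: 0.04594/0.00833333 → 5, 0.00254/0.00416667 → 0; chars 50.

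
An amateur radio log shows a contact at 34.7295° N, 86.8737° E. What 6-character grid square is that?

NM34kr

Add 180° to longitude and 90° to latitude: 266.8737, 124.7295.
Field (20°×10°, letters A–R): 266.8737/20 → 13 → N, 124.7295/10 → 12 → M; chars NM.
Square (2°×1°, digits 0–9): 6.8737/2 → 3, 4.7295/1 → 4; chars 34.
Subsquare (5′×2.5′, letters a–x): 0.8737/0.0833333 → 10 → k, 0.7295/0.0416667 → 17 → r; chars kr.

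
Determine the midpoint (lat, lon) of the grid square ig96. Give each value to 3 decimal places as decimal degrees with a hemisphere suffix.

Field I=8, G=6: +8·20° lon, +6·10° lat → SW at lon -20°, lat -30°.
Square 9, 6: +9·2° lon, +6·1° lat → SW at lon -2°, lat -24°.
Cell spans 2° lon × 1° lat. Centre is SW corner plus half of each.
latitude 23.500° S, longitude 1.000° W.

23.500° S, 1.000° W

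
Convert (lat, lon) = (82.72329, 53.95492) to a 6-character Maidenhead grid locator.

Shift to the Maidenhead origin (180°W, 90°S): lon 233.9549, lat 172.7233.
Field: lon ⌊233.9549/20⌋ = 11 → L; lat ⌊172.7233/10⌋ = 17 → R.
Square: lon ⌊13.9549/2⌋ = 6; lat ⌊2.7233/1⌋ = 2.
Subsquare: lon ⌊1.9549/0.0833333⌋ = 23 → x; lat ⌊0.7233/0.0416667⌋ = 17 → r.

LR62xr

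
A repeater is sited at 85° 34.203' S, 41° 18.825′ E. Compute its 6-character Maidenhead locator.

LA04pk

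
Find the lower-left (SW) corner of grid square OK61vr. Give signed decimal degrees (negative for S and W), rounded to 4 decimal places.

11.7083, 113.7500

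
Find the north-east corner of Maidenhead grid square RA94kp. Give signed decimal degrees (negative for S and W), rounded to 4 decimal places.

-85.3333, 178.9167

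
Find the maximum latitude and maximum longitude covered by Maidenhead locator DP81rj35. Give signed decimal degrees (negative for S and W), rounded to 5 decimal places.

61.40000, -102.55000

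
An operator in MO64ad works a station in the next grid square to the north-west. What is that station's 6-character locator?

Longitude subsquare a = 0; −1 → -1, wraps to 23 = x, carry into square.
Longitude square 6; −1 → 5.
Latitude subsquare d = 3; +1 → 4 = e.

MO54xe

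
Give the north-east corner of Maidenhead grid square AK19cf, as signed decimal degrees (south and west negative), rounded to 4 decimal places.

Field A=0, K=10: +0·20° lon, +10·10° lat → SW at lon -180°, lat 10°.
Square 1, 9: +1·2° lon, +9·1° lat → SW at lon -178°, lat 19°.
Subsquare c=2, f=5: +2·0.0833333° lon, +5·0.0416667° lat → SW at lon -177.833°, lat 19.2083°.
Cell spans 0.0833333° lon × 0.0416667° lat. NE corner is SW corner plus one full cell.
latitude 19.2500, longitude -177.7500.

19.2500, -177.7500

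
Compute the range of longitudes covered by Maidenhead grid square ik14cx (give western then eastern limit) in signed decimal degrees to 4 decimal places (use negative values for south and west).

-17.8333, -17.7500

Field I=8, K=10: +8·20° lon, +10·10° lat → SW at lon -20°, lat 10°.
Square 1, 4: +1·2° lon, +4·1° lat → SW at lon -18°, lat 14°.
Subsquare c=2, x=23: +2·0.0833333° lon, +23·0.0416667° lat → SW at lon -17.8333°, lat 14.9583°.
Cell spans 0.0833333° lon × 0.0416667° lat.
west -17.8333, east -17.7500.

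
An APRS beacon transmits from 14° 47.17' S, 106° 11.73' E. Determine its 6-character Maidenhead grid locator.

OH35cf

Shift to the Maidenhead origin (180°W, 90°S): lon 286.1955, lat 75.2138.
Field: lon ⌊286.1955/20⌋ = 14 → O; lat ⌊75.2138/10⌋ = 7 → H.
Square: lon ⌊6.1955/2⌋ = 3; lat ⌊5.2138/1⌋ = 5.
Subsquare: lon ⌊0.1955/0.0833333⌋ = 2 → c; lat ⌊0.2138/0.0416667⌋ = 5 → f.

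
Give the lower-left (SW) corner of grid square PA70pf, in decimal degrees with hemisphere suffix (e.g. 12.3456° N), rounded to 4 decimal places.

89.7917° S, 135.2500° E

Field P=15, A=0: +15·20° lon, +0·10° lat → SW at lon 120°, lat -90°.
Square 7, 0: +7·2° lon, +0·1° lat → SW at lon 134°, lat -90°.
Subsquare p=15, f=5: +15·0.0833333° lon, +5·0.0416667° lat → SW at lon 135.25°, lat -89.7917°.
latitude 89.7917° S, longitude 135.2500° E.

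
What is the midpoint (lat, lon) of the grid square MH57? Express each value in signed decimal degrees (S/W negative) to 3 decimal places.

-12.500, 71.000

Field M=12, H=7: +12·20° lon, +7·10° lat → SW at lon 60°, lat -20°.
Square 5, 7: +5·2° lon, +7·1° lat → SW at lon 70°, lat -13°.
Cell spans 2° lon × 1° lat. Centre is SW corner plus half of each.
latitude -12.500, longitude 71.000.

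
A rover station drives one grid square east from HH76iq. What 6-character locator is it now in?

Longitude subsquare i = 8; +1 → 9 = j.
The latitude characters are unchanged.

HH76jq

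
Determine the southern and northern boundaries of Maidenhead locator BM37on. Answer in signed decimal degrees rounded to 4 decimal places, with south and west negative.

Field B=1, M=12: +1·20° lon, +12·10° lat → SW at lon -160°, lat 30°.
Square 3, 7: +3·2° lon, +7·1° lat → SW at lon -154°, lat 37°.
Subsquare o=14, n=13: +14·0.0833333° lon, +13·0.0416667° lat → SW at lon -152.833°, lat 37.5417°.
Cell spans 0.0833333° lon × 0.0416667° lat.
south 37.5417, north 37.5833.

37.5417, 37.5833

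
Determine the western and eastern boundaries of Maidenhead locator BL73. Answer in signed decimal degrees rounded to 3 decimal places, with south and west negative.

-146.000, -144.000

Field B=1, L=11: +1·20° lon, +11·10° lat → SW at lon -160°, lat 20°.
Square 7, 3: +7·2° lon, +3·1° lat → SW at lon -146°, lat 23°.
Cell spans 2° lon × 1° lat.
west -146.000, east -144.000.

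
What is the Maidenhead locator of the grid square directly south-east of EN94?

FN03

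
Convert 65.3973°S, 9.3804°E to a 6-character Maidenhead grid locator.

Shift to the Maidenhead origin (180°W, 90°S): lon 189.3804, lat 24.6027.
Field: 189.3804/20 → 9 → J, 24.6027/10 → 2 → C; chars JC.
Square: 9.3804/2 → 4, 4.6027/1 → 4; chars 44.
Subsquare: 1.3804/0.0833333 → 16 → q, 0.6027/0.0416667 → 14 → o; chars qo.

JC44qo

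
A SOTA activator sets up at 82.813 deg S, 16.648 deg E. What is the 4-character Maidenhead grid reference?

JA87

Add 180° to longitude and 90° to latitude: 196.65, 7.19.
Field (20°×10°, letters A–R): 196.65/20 → 9 → J, 7.19/10 → 0 → A; chars JA.
Square (2°×1°, digits 0–9): 16.65/2 → 8, 7.19/1 → 7; chars 87.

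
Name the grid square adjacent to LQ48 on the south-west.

LQ37

Longitude square 4; −1 → 3.
Latitude square 8; −1 → 7.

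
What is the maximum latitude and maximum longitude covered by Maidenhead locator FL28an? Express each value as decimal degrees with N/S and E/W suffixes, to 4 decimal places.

Field F=5, L=11: +5·20° lon, +11·10° lat → SW at lon -80°, lat 20°.
Square 2, 8: +2·2° lon, +8·1° lat → SW at lon -76°, lat 28°.
Subsquare a=0, n=13: +0·0.0833333° lon, +13·0.0416667° lat → SW at lon -76°, lat 28.5417°.
Cell spans 0.0833333° lon × 0.0416667° lat. NE corner is SW corner plus one full cell.
latitude 28.5833° N, longitude 75.9167° W.

28.5833° N, 75.9167° W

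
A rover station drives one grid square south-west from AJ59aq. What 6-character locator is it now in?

AJ49xp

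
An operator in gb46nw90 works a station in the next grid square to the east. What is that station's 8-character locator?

GB46ow00

Longitude extended square 9; +1 → 10, wraps to 0, carry into subsquare.
Longitude subsquare n = 13; +1 → 14 = o.
The latitude characters are unchanged.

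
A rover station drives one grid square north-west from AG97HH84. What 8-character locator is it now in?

Longitude extended square 8; −1 → 7.
Latitude extended square 4; +1 → 5.

AG97hh75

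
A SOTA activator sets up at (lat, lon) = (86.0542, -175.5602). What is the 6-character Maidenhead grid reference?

AR26fb

Offset from 180°W / 90°S: lon 4.4398°, lat 176.0542°.
Field: lon ⌊4.4398/20⌋ = 0 → A; lat ⌊176.0542/10⌋ = 17 → R.
Square: lon ⌊4.4398/2⌋ = 2; lat ⌊6.0542/1⌋ = 6.
Subsquare: lon ⌊0.4398/0.0833333⌋ = 5 → f; lat ⌊0.0542/0.0416667⌋ = 1 → b.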